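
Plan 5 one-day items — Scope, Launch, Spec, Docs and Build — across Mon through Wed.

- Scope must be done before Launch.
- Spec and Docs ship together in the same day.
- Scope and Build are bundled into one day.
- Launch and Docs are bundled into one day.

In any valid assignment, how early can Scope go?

Mon

Downstream work caps Scope at Tue.
Scope at Mon is achievable: Build -> Mon; Docs -> Tue; Scope -> Mon; Spec -> Tue; Launch -> Tue.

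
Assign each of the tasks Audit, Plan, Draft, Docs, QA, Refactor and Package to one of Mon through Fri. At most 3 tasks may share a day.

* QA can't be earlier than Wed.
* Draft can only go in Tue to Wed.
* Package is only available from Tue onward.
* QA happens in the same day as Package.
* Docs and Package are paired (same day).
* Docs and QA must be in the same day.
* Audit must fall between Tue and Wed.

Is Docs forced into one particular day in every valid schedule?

No

Docs can be Wed (e.g. QA=Wed; Package=Wed; Draft=Tue; Plan=Mon; Docs=Wed; Refactor=Mon; Audit=Tue) or Thu (e.g. Docs -> Thu; Plan -> Mon; Package -> Thu; Draft -> Tue; Audit -> Tue; QA -> Thu; Refactor -> Mon).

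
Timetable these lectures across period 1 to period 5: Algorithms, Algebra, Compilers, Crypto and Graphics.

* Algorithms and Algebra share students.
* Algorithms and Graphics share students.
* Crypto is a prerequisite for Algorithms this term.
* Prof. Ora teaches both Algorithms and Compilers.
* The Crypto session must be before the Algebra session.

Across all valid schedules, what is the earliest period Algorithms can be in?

Precedence pushes Algorithms to at least period 2.
Algorithms at period 2 is achievable: Algebra=period 3; Algorithms=period 2; Compilers=period 1; Graphics=period 1; Crypto=period 1.

period 2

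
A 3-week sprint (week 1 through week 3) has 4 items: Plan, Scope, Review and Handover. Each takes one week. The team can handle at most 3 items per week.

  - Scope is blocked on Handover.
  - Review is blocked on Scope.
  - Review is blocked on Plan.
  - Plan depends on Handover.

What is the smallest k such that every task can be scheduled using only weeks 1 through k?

The precedence chain requires at least 3 distinct weeks.
With at most 3 per week and 4 tasks, at least 2 weeks are needed.
3 works (last occupied week: week 3): for example Handover in week 1, Plan in week 2, Scope in week 2, Review in week 3.

3 weeks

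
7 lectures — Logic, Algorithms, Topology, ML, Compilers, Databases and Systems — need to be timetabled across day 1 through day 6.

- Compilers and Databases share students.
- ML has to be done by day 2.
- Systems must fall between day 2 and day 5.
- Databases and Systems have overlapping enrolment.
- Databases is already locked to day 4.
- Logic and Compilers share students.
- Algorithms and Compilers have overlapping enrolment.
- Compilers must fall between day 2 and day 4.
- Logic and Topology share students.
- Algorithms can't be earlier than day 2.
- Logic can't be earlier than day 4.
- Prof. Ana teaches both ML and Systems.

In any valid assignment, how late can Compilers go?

Compilers is available from day 2; Compilers's own window allows nothing later than day 4.
Compilers at day 3 is achievable: Logic -> day 4; Topology -> day 1; Algorithms -> day 2; Compilers -> day 3; Databases -> day 4; Systems -> day 2; ML -> day 1.
Nothing later works — the conflict constraints rule out every day after day 3.

day 3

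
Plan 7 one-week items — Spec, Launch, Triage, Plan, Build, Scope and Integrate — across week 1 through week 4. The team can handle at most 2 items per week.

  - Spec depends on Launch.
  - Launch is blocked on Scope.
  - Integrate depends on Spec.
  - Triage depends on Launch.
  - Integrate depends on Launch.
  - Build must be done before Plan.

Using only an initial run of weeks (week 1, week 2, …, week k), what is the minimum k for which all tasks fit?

The precedence chain requires at least 4 distinct weeks.
With at most 2 per week and 7 tasks, at least 4 weeks are needed.
4 works (last occupied week: week 4): for example Launch -> week 2; Scope -> week 1; Integrate -> week 4; Build -> week 1; Spec -> week 3; Plan -> week 2; Triage -> week 3.

4 weeks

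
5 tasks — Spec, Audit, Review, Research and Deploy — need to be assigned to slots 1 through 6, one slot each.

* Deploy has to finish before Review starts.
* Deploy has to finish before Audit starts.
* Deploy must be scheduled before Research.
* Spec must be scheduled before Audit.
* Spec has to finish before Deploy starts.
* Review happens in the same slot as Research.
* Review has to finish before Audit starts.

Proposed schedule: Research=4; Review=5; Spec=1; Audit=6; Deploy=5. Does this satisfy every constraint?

Invalid. Deploy must be scheduled before Research.

Deploy has to finish before Audit starts — holds.
Review has to finish before Audit starts — holds.
Deploy must be scheduled before Research — violated.
Deploy has to finish before Review starts — violated.
Review happens in the same slot as Research — violated.
Spec has to finish before Deploy starts — holds.
Spec must be scheduled before Audit — holds.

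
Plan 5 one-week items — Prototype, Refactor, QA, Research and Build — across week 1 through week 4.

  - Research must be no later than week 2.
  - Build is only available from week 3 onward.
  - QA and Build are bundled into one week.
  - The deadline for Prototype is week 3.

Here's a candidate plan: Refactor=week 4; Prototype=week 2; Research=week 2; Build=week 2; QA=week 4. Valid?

No — it violates: Build is only available from week 3 onward

Build is only available from week 3 onward — violated.
Research must be no later than week 2 — holds.
The deadline for Prototype is week 3 — holds.
QA and Build are bundled into one week — violated.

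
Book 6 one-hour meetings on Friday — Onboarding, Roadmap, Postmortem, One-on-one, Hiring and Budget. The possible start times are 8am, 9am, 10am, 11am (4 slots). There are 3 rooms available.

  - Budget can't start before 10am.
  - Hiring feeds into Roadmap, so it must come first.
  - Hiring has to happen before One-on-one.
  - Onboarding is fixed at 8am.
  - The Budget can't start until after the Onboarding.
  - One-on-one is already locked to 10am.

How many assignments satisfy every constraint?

Splitting on Roadmap: it can be 9am (8), 10am (14), 11am (16). Listing each branch's schedules as (Onboarding, Postmortem, One-on-one, Hiring, Budget):
Roadmap=9am: (8am,8am,10am,8am,10am) (8am,8am,10am,8am,11am) (8am,9am,10am,8am,10am) (8am,9am,10am,8am,11am) (8am,10am,10am,8am,10am) (8am,10am,10am,8am,11am) (8am,11am,10am,8am,10am) (8am,11am,10am,8am,11am) — 8.
Roadmap=10am: (8am,8am,10am,8am,10am) (8am,8am,10am,8am,11am) (8am,8am,10am,9am,10am) (8am,8am,10am,9am,11am) (8am,9am,10am,8am,10am) (8am,9am,10am,8am,11am) (8am,9am,10am,9am,10am) (8am,9am,10am,9am,11am) (8am,10am,10am,8am,11am) (8am,10am,10am,9am,11am) (8am,11am,10am,8am,10am) (8am,11am,10am,8am,11am) (8am,11am,10am,9am,10am) (8am,11am,10am,9am,11am) — 14.
Roadmap=11am: (8am,8am,10am,8am,10am) (8am,8am,10am,8am,11am) (8am,8am,10am,9am,10am) (8am,8am,10am,9am,11am) (8am,9am,10am,8am,10am) (8am,9am,10am,8am,11am) (8am,9am,10am,9am,10am) (8am,9am,10am,9am,11am) (8am,10am,10am,8am,10am) (8am,10am,10am,8am,11am) (8am,10am,10am,9am,10am) (8am,10am,10am,9am,11am) (8am,11am,10am,8am,10am) (8am,11am,10am,8am,11am) (8am,11am,10am,9am,10am) (8am,11am,10am,9am,11am) — 16.
Summing: 8 + 14 + 16 = 38.

38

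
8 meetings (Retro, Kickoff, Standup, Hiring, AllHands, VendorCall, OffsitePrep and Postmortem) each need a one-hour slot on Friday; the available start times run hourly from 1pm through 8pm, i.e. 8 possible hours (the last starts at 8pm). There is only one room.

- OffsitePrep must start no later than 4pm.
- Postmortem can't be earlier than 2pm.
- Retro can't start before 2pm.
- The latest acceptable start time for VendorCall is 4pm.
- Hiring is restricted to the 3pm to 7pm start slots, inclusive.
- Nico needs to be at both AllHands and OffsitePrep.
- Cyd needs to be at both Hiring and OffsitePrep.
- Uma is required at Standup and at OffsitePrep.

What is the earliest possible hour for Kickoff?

Kickoff at 1pm is achievable: VendorCall=2pm; OffsitePrep=3pm; AllHands=8pm; Standup=7pm; Hiring=4pm; Retro=5pm; Postmortem=6pm; Kickoff=1pm.

1pm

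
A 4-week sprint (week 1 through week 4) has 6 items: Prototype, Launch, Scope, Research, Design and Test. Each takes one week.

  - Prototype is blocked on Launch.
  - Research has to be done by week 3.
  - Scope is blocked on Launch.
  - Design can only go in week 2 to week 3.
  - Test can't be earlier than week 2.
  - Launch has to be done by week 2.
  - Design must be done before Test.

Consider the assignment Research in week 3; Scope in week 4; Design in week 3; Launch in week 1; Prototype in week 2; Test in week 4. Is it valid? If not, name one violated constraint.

Design can only go in week 2 to week 3 — holds.
Research has to be done by week 3 — holds.
Prototype is blocked on Launch — holds.
Design must be done before Test — holds.
Launch has to be done by week 2 — holds.
Scope is blocked on Launch — holds.
Test can't be earlier than week 2 — holds.

Yes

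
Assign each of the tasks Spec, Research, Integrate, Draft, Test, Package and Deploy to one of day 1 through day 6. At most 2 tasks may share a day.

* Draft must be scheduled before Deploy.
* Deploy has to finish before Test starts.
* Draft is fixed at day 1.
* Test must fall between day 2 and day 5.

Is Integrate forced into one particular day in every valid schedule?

No

Integrate can be day 1 (e.g. Integrate=day 1; Spec=day 2; Package=day 4; Deploy=day 2; Research=day 3; Test=day 3; Draft=day 1) or day 2 (e.g. Package -> day 4; Integrate -> day 2; Draft -> day 1; Deploy -> day 2; Spec -> day 1; Test -> day 3; Research -> day 3).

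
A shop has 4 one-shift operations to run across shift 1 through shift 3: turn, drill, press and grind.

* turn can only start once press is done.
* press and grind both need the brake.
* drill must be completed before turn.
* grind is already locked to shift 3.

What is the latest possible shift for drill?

Downstream work caps drill at shift 2.
drill at shift 2 is achievable: grind in shift 3; drill in shift 2; press in shift 1; turn in shift 3.

shift 2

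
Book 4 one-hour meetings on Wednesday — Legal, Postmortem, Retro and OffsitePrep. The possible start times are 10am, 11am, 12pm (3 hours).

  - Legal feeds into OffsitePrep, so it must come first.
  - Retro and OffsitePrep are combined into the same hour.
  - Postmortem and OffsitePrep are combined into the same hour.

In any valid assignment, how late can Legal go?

11am

Downstream work caps Legal at 11am.
Legal at 11am is achievable: Postmortem -> 12pm, OffsitePrep -> 12pm, Legal -> 11am, Retro -> 12pm.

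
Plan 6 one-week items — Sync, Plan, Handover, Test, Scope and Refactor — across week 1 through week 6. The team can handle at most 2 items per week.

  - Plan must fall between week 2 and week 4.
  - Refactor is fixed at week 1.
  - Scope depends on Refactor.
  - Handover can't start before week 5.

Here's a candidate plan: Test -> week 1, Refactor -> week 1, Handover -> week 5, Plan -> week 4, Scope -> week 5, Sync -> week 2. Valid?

The team can handle at most 2 items per week — holds.
Refactor is fixed at week 1 — holds.
Plan must fall between week 2 and week 4 — holds.
Scope depends on Refactor — holds.
Handover can't start before week 5 — holds.

Valid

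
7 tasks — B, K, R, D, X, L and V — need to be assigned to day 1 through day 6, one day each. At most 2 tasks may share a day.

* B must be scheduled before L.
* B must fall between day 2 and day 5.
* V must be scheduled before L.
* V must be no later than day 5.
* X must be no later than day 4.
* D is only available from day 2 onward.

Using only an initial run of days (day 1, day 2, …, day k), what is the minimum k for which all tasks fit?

4 days

The precedence chain requires at least 2 distinct days.
With at most 2 per day and 7 tasks, at least 4 days are needed.
Propagating the time windows through the other constraints, L can't land before day 3, so the schedule must run through at least day 3.
4 works (last occupied day: day 4): for example L -> day 3; D -> day 2; K -> day 1; B -> day 2; R -> day 3; X -> day 4; V -> day 1.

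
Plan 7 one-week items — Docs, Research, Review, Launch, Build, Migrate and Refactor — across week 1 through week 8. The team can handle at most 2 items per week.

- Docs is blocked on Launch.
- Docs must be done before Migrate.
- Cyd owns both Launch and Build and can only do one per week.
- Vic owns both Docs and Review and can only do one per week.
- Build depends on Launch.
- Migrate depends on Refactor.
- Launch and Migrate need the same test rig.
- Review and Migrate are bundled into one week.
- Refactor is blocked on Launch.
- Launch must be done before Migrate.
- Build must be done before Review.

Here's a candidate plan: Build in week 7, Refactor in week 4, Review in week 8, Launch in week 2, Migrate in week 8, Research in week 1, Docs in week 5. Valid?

Migrate depends on Refactor — holds.
Build must be done before Review — holds.
Refactor is blocked on Launch — holds.
Vic owns both Docs and Review and can only do one per week — holds.
Launch must be done before Migrate — holds.
Launch and Migrate need the same test rig — holds.
Cyd owns both Launch and Build and can only do one per week — holds.
Review and Migrate are bundled into one week — holds.
The team can handle at most 2 items per week — holds.
Docs must be done before Migrate — holds.
Docs is blocked on Launch — holds.
Build depends on Launch — holds.

Yes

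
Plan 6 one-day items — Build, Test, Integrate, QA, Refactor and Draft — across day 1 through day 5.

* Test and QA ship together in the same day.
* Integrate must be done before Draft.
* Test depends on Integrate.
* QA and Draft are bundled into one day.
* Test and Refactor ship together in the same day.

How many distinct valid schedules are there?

Splitting on Build: it can be day 1 (10), day 2 (10), day 3 (10), day 4 (10), day 5 (10). Listing each branch's schedules as (Test, Integrate, QA, Refactor, Draft) by day number:
Build=day 1: (2,1,2,2,2) (3,1,3,3,3) (3,2,3,3,3) (4,1,4,4,4) (4,2,4,4,4) (4,3,4,4,4) (5,1,5,5,5) (5,2,5,5,5) (5,3,5,5,5) (5,4,5,5,5) — 10.
Build=day 2: (2,1,2,2,2) (3,1,3,3,3) (3,2,3,3,3) (4,1,4,4,4) (4,2,4,4,4) (4,3,4,4,4) (5,1,5,5,5) (5,2,5,5,5) (5,3,5,5,5) (5,4,5,5,5) — 10.
Build=day 3: (2,1,2,2,2) (3,1,3,3,3) (3,2,3,3,3) (4,1,4,4,4) (4,2,4,4,4) (4,3,4,4,4) (5,1,5,5,5) (5,2,5,5,5) (5,3,5,5,5) (5,4,5,5,5) — 10.
Build=day 4: (2,1,2,2,2) (3,1,3,3,3) (3,2,3,3,3) (4,1,4,4,4) (4,2,4,4,4) (4,3,4,4,4) (5,1,5,5,5) (5,2,5,5,5) (5,3,5,5,5) (5,4,5,5,5) — 10.
Build=day 5: (2,1,2,2,2) (3,1,3,3,3) (3,2,3,3,3) (4,1,4,4,4) (4,2,4,4,4) (4,3,4,4,4) (5,1,5,5,5) (5,2,5,5,5) (5,3,5,5,5) (5,4,5,5,5) — 10.
Summing: 10 + 10 + 10 + 10 + 10 = 50.

50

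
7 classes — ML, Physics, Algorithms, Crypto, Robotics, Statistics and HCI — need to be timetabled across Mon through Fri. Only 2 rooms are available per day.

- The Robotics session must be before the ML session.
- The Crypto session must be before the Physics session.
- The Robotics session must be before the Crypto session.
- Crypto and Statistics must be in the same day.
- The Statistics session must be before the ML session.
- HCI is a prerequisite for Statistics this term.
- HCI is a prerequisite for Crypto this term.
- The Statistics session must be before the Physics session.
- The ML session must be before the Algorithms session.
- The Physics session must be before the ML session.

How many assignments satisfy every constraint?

1

Enumerating: Crypto in Tue, HCI in Mon, ML in Thu, Robotics in Mon, Algorithms in Fri, Physics in Wed, Statistics in Tue.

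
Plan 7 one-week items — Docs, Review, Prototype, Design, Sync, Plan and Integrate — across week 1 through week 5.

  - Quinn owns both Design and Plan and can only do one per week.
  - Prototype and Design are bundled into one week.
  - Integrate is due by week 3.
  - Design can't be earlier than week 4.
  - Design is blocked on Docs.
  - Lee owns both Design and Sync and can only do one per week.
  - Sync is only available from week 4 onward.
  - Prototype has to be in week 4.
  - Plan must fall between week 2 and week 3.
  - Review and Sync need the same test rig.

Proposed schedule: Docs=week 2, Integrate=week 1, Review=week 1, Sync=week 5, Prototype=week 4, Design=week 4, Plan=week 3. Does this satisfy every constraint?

Yes

Review and Sync need the same test rig — holds.
Integrate is due by week 3 — holds.
Lee owns both Design and Sync and can only do one per week — holds.
Prototype and Design are bundled into one week — holds.
Quinn owns both Design and Plan and can only do one per week — holds.
Plan must fall between week 2 and week 3 — holds.
Design can't be earlier than week 4 — holds.
Sync is only available from week 4 onward — holds.
Design is blocked on Docs — holds.
Prototype has to be in week 4 — holds.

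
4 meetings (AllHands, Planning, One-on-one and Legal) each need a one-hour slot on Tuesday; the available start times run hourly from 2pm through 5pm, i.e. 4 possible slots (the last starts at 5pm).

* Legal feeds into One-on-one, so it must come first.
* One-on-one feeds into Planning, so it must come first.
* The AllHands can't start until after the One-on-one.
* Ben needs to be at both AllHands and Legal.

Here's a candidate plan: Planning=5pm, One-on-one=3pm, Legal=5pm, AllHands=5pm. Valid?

Ben needs to be at both AllHands and Legal — violated.
One-on-one feeds into Planning, so it must come first — holds.
The AllHands can't start until after the One-on-one — holds.
Legal feeds into One-on-one, so it must come first — violated.

No. Ben needs to be at both AllHands and Legal is not satisfied.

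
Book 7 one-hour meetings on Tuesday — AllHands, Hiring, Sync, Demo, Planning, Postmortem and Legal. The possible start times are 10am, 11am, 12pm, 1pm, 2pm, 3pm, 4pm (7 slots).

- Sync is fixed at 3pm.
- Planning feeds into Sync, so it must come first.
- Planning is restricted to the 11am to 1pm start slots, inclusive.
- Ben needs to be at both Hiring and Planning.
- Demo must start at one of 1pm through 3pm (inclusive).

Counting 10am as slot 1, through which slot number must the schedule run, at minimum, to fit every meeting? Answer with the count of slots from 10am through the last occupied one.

The precedence chain requires at least 2 distinct slots.
Sync can't be placed before 3pm — that is slot 6 counting from 10am — so the schedule must run through at least 6 slots.
6 works (last occupied slot: 3pm): for example AllHands=10am; Demo=1pm; Planning=11am; Sync=3pm; Legal=10am; Hiring=10am; Postmortem=10am.

6 slots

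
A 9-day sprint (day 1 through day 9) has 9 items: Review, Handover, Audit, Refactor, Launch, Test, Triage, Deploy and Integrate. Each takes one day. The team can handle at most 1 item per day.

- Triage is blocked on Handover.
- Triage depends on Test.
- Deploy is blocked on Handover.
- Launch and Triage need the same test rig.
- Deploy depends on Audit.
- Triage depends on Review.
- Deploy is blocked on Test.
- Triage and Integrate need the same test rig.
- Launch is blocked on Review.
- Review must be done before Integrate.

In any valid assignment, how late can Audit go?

Downstream work caps Audit at day 8.
Audit at day 8 is achievable: Refactor -> day 7; Handover -> day 2; Integrate -> day 6; Test -> day 3; Triage -> day 4; Audit -> day 8; Launch -> day 5; Deploy -> day 9; Review -> day 1.

day 8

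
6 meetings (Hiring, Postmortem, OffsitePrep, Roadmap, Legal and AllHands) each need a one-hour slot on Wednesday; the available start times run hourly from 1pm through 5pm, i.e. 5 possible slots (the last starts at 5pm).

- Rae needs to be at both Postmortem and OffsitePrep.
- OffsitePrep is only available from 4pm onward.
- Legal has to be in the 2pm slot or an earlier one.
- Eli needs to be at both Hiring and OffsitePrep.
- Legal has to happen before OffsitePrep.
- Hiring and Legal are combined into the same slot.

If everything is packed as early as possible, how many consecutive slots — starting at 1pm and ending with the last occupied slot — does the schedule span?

4

The precedence chain requires at least 2 distinct slots.
OffsitePrep can't be placed before 4pm — that is slot 4 counting from 1pm — so the schedule must run through at least 4 slots.
4 works (last occupied slot: 4pm): for example Postmortem=1pm, Roadmap=1pm, Legal=1pm, Hiring=1pm, OffsitePrep=4pm, AllHands=1pm.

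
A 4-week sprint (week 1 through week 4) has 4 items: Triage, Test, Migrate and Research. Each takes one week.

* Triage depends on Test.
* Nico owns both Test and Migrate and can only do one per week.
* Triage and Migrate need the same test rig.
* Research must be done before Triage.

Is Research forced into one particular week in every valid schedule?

No

Research can be week 1 (e.g. Research=week 1; Migrate=week 3; Triage=week 2; Test=week 1) or week 2 (e.g. Migrate=week 2; Triage=week 3; Test=week 1; Research=week 2).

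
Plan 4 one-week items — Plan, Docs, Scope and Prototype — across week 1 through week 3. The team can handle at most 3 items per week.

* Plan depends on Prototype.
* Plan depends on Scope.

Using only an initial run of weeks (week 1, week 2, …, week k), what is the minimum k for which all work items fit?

2 weeks

The precedence chain requires at least 2 distinct weeks.
With at most 3 per week and 4 work items, at least 2 weeks are needed.
2 works (last occupied week: week 2): for example Prototype=week 1; Docs=week 1; Plan=week 2; Scope=week 1.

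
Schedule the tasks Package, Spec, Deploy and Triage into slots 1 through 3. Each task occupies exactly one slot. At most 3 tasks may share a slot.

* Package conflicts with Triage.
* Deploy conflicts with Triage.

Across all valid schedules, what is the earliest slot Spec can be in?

Spec at 1 is achievable: Deploy=1, Triage=2, Spec=1, Package=1.

1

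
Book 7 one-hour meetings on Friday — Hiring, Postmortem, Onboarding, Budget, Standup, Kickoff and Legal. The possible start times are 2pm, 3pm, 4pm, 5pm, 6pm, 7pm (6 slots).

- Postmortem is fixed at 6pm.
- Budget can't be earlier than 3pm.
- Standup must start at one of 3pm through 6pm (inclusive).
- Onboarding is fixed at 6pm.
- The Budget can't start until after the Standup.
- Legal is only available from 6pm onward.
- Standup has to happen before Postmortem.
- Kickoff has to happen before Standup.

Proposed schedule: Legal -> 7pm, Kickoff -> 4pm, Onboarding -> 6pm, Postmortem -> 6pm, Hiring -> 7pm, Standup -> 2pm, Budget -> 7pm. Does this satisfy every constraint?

Standup has to happen before Postmortem — holds.
Legal is only available from 6pm onward — holds.
Budget can't be earlier than 3pm — holds.
The Budget can't start until after the Standup — holds.
Kickoff has to happen before Standup — violated.
Standup must start at one of 3pm through 6pm (inclusive) — violated.
Postmortem is fixed at 6pm — holds.
Onboarding is fixed at 6pm — holds.

Invalid. Kickoff has to happen before Standup.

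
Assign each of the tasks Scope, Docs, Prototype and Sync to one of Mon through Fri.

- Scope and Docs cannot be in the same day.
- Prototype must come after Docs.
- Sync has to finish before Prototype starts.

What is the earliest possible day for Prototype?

Tue

Precedence pushes Prototype to at least Tue.
Prototype at Tue is achievable: Scope in Tue, Prototype in Tue, Sync in Mon, Docs in Mon.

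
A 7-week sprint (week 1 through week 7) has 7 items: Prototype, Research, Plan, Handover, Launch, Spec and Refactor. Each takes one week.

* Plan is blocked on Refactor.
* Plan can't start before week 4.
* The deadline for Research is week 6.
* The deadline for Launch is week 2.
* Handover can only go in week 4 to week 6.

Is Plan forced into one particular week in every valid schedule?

Plan can be week 4 (e.g. Spec=week 1, Handover=week 4, Launch=week 1, Prototype=week 1, Plan=week 4, Research=week 1, Refactor=week 1) or week 5 (e.g. Spec=week 1, Plan=week 5, Handover=week 4, Launch=week 1, Research=week 1, Refactor=week 1, Prototype=week 1).

No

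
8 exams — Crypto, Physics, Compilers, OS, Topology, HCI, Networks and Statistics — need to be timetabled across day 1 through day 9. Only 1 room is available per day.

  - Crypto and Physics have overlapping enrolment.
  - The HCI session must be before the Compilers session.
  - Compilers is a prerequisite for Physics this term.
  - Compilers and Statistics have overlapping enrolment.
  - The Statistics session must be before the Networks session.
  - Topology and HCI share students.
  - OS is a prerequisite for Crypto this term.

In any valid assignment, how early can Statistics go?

day 1

Downstream work caps Statistics at day 8.
Statistics at day 1 is achievable: HCI -> day 2, Topology -> day 8, OS -> day 4, Physics -> day 6, Crypto -> day 5, Networks -> day 7, Compilers -> day 3, Statistics -> day 1.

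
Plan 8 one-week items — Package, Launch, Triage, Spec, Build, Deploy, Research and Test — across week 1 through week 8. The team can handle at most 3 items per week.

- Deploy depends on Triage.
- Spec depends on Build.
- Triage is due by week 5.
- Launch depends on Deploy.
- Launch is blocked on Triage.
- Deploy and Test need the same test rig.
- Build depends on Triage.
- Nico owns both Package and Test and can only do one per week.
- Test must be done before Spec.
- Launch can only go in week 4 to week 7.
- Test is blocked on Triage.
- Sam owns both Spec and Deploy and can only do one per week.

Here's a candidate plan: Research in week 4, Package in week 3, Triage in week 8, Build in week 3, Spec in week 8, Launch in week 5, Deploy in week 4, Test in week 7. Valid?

Invalid. Triage is due by week 5.

Launch depends on Deploy — holds.
Sam owns both Spec and Deploy and can only do one per week — holds.
Triage is due by week 5 — violated.
The team can handle at most 3 items per week — holds.
Test is blocked on Triage — violated.
Nico owns both Package and Test and can only do one per week — holds.
Deploy depends on Triage — violated.
Test must be done before Spec — holds.
Launch can only go in week 4 to week 7 — holds.
Launch is blocked on Triage — violated.
Spec depends on Build — holds.
Build depends on Triage — violated.
Deploy and Test need the same test rig — holds.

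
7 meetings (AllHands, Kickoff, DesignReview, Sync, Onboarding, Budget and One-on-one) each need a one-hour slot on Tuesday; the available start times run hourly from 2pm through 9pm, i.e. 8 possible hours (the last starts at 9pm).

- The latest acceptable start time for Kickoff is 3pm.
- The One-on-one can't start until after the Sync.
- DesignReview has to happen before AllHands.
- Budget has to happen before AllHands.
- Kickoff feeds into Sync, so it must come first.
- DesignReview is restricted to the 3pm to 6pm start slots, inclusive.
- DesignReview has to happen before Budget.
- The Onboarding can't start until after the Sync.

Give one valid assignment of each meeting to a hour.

Kickoff -> 2pm, Budget -> 4pm, AllHands -> 5pm, One-on-one -> 4pm, Onboarding -> 4pm, DesignReview -> 3pm, Sync -> 3pm

Checking: DesignReview(3pm) before Budget(4pm); Sync(3pm) before One-on-one(4pm); DesignReview(3pm) before AllHands(5pm); Budget(4pm) before AllHands(5pm); Kickoff(2pm) before Sync(3pm); Sync(3pm) before Onboarding(4pm); DesignReview=3pm in [3pm,6pm]; Kickoff=2pm in [2pm,3pm].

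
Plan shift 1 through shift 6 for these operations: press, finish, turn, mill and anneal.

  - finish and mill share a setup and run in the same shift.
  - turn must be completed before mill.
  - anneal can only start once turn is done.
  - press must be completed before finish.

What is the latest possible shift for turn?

shift 5

Downstream work caps turn at shift 5.
turn at shift 5 is achievable: mill -> shift 6; turn -> shift 5; anneal -> shift 6; press -> shift 1; finish -> shift 6.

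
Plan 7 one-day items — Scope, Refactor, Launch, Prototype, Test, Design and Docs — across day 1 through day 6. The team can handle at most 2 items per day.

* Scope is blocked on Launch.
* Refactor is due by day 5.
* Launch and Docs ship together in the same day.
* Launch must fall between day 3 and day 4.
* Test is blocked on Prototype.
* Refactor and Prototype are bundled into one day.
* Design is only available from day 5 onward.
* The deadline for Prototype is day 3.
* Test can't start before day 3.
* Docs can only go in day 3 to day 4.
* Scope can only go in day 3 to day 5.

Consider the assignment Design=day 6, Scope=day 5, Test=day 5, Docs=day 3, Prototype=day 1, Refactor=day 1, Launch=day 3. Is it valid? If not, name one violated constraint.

Design is only available from day 5 onward — holds.
Refactor and Prototype are bundled into one day — holds.
Refactor is due by day 5 — holds.
Test can't start before day 3 — holds.
Docs can only go in day 3 to day 4 — holds.
Launch and Docs ship together in the same day — holds.
Scope is blocked on Launch — holds.
Test is blocked on Prototype — holds.
Scope can only go in day 3 to day 5 — holds.
The deadline for Prototype is day 3 — holds.
Launch must fall between day 3 and day 4 — holds.
The team can handle at most 2 items per day — holds.

Valid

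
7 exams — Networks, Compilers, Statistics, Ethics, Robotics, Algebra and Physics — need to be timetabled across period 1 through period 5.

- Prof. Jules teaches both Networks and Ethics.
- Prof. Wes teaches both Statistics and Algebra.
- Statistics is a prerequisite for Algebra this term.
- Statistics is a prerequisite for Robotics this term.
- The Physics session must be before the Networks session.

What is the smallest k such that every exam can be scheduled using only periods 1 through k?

The precedence chain requires at least 2 distinct periods.
2 works (last occupied period: period 2): for example Ethics -> period 1, Algebra -> period 2, Robotics -> period 2, Networks -> period 2, Statistics -> period 1, Physics -> period 1, Compilers -> period 1.

2 periods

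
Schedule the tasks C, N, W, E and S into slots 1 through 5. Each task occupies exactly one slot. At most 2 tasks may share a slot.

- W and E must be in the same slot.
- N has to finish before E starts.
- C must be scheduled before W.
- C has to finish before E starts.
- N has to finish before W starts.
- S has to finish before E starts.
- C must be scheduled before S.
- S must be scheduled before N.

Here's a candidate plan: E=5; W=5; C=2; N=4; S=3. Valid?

At most 2 tasks may share a slot — holds.
N has to finish before W starts — holds.
S must be scheduled before N — holds.
W and E must be in the same slot — holds.
C has to finish before E starts — holds.
C must be scheduled before S — holds.
S has to finish before E starts — holds.
C must be scheduled before W — holds.
N has to finish before E starts — holds.

Valid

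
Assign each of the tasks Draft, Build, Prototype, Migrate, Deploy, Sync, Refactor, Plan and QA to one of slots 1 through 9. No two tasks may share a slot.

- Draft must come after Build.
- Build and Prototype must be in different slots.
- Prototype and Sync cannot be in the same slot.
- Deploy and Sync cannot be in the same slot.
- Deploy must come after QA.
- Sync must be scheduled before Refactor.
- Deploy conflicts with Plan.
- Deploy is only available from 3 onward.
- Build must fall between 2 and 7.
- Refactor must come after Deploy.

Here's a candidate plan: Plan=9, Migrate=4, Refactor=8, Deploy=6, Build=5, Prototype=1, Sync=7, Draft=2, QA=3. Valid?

Deploy and Sync cannot be in the same slot — holds.
Deploy conflicts with Plan — holds.
No two tasks may share a slot — holds.
Build must fall between 2 and 7 — holds.
Prototype and Sync cannot be in the same slot — holds.
Sync must be scheduled before Refactor — holds.
Build and Prototype must be in different slots — holds.
Refactor must come after Deploy — holds.
Draft must come after Build — violated.
Deploy must come after QA — holds.
Deploy is only available from 3 onward — holds.

Invalid. Draft must come after Build.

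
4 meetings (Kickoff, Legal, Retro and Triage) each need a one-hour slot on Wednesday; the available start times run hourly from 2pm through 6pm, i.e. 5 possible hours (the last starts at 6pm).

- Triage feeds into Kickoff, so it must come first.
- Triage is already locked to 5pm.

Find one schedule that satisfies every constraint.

Triage=5pm, Legal=2pm, Kickoff=6pm, Retro=2pm

Checking: Triage(5pm) before Kickoff(6pm); Triage=5pm in [5pm,5pm].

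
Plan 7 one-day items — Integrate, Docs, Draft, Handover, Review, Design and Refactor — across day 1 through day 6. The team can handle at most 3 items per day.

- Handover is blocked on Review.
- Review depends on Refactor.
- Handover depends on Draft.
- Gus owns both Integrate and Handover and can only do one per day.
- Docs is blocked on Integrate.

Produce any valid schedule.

Docs in day 2; Integrate in day 1; Draft in day 1; Design in day 2; Handover in day 3; Review in day 2; Refactor in day 1

Checking: Review(day 2) before Handover(day 3); Integrate(day 1) before Docs(day 2); Refactor(day 1) before Review(day 2); Draft(day 1) before Handover(day 3); Integrate(day 1) != Handover(day 3); max 3 per day (cap 3).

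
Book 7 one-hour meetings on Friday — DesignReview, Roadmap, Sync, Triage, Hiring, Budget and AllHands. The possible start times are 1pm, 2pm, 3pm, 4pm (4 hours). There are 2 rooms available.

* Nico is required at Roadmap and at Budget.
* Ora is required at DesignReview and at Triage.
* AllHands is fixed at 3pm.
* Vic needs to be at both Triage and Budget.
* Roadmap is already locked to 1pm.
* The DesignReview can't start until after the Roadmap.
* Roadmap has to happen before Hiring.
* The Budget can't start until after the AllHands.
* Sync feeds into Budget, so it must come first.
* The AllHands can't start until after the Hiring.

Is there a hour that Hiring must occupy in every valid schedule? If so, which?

Roadmap is fixed at 1pm and must come before Hiring, so Hiring is at least 2pm.
AllHands is fixed at 3pm and must come after Hiring, so Hiring is at most 2pm.
So Hiring must be 2pm.

2pm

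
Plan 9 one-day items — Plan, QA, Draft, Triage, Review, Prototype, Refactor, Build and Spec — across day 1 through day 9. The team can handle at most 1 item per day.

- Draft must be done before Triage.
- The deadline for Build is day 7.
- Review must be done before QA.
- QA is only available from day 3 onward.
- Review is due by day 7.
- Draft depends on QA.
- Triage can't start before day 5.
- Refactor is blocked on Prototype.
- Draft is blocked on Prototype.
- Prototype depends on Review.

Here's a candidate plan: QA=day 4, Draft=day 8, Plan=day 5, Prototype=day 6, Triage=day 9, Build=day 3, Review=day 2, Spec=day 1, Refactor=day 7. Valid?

Review is due by day 7 — holds.
Draft is blocked on Prototype — holds.
Draft depends on QA — holds.
Triage can't start before day 5 — holds.
The team can handle at most 1 item per day — holds.
The deadline for Build is day 7 — holds.
Review must be done before QA — holds.
Refactor is blocked on Prototype — holds.
Draft must be done before Triage — holds.
QA is only available from day 3 onward — holds.
Prototype depends on Review — holds.

Valid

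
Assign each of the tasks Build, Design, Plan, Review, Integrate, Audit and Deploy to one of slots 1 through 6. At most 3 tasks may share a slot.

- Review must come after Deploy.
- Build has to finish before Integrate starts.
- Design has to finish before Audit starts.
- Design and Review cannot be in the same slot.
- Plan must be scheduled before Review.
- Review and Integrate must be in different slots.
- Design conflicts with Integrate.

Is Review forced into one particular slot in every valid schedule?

No

Review can be 2 (e.g. Review=2; Deploy=1; Audit=4; Integrate=4; Design=3; Plan=1; Build=1) or 3 (e.g. Design=1, Plan=1, Review=3, Integrate=2, Deploy=2, Build=1, Audit=2).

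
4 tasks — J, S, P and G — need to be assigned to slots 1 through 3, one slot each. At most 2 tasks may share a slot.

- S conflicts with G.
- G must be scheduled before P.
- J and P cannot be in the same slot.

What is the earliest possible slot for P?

2

Precedence pushes P to at least 2.
P at 2 is achievable: J -> 1; S -> 2; P -> 2; G -> 1.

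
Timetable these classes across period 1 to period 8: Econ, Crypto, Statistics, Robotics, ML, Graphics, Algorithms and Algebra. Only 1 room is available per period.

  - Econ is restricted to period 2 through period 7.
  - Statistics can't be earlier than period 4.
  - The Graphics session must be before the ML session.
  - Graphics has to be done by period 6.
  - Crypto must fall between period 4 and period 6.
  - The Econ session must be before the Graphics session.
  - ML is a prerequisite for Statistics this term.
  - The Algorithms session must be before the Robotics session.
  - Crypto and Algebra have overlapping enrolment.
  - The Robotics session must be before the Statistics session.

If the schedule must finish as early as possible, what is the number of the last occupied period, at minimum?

The precedence chain requires at least 4 distinct periods.
With at most 1 per period and 8 classes, at least 8 periods are needed.
Propagating the time windows through the other constraints, Statistics can't land before period 5, so the schedule must run through at least period 5.
8 works (last occupied period: period 8): for example Algorithms -> period 1; Econ -> period 2; Algebra -> period 8; Crypto -> period 4; ML -> period 6; Graphics -> period 3; Statistics -> period 7; Robotics -> period 5.

period 8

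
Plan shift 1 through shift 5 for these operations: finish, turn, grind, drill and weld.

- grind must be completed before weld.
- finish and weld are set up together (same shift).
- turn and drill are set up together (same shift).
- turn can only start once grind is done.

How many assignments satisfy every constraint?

30

Splitting on finish: it can be shift 2 (4), shift 3 (7), shift 4 (9), shift 5 (10). Listing each branch's schedules as (turn, grind, drill, weld) by shift number:
finish=shift 2: (2,1,2,2) (3,1,3,2) (4,1,4,2) (5,1,5,2) — 4.
finish=shift 3: (2,1,2,3) (3,1,3,3) (3,2,3,3) (4,1,4,3) (4,2,4,3) (5,1,5,3) (5,2,5,3) — 7.
finish=shift 4: (2,1,2,4) (3,1,3,4) (3,2,3,4) (4,1,4,4) (4,2,4,4) (4,3,4,4) (5,1,5,4) (5,2,5,4) (5,3,5,4) — 9.
finish=shift 5: (2,1,2,5) (3,1,3,5) (3,2,3,5) (4,1,4,5) (4,2,4,5) (4,3,4,5) (5,1,5,5) (5,2,5,5) (5,3,5,5) (5,4,5,5) — 10.
Summing: 4 + 7 + 9 + 10 = 30.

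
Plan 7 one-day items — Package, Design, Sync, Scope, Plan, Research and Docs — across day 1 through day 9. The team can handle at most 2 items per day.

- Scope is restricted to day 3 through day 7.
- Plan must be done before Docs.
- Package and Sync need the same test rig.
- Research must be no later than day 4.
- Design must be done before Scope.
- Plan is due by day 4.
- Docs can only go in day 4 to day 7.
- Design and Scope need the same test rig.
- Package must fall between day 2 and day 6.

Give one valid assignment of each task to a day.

Package -> day 2; Scope -> day 3; Docs -> day 4; Research -> day 1; Design -> day 2; Sync -> day 3; Plan -> day 1

Checking: Design(day 2) before Scope(day 3); Plan(day 1) before Docs(day 4); Package(day 2) != Sync(day 3); Design(day 2) != Scope(day 3); Scope=day 3 in [day 3,day 7]; Package=day 2 in [day 2,day 6]; Docs=day 4 in [day 4,day 7]; Plan=day 1 in [day 1,day 4]; Research=day 1 in [day 1,day 4]; max 2 per day (cap 2).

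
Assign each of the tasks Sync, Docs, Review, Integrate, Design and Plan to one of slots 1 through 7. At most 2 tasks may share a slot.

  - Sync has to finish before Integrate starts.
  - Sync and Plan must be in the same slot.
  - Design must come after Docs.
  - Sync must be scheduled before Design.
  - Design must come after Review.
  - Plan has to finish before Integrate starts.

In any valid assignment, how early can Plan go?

Downstream work caps Plan at 6.
Plan at 1 is achievable: Integrate -> 3, Docs -> 2, Design -> 3, Sync -> 1, Plan -> 1, Review -> 2.

1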